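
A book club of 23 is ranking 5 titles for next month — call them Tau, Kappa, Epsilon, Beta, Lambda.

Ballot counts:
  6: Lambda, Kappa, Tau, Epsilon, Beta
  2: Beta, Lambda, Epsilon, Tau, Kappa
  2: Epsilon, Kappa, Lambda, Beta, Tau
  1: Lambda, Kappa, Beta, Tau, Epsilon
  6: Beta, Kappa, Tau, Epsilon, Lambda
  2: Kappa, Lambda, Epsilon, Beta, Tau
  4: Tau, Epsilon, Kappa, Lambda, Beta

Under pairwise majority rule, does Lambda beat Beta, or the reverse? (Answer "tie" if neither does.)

Ballots ranking Lambda above Beta: 6 + 2 + 1 + 2 + 4 = 15.
Ballots ranking Beta above Lambda: 23 − 15 = 8.
Lambda wins the head-to-head 15–8.

Lambda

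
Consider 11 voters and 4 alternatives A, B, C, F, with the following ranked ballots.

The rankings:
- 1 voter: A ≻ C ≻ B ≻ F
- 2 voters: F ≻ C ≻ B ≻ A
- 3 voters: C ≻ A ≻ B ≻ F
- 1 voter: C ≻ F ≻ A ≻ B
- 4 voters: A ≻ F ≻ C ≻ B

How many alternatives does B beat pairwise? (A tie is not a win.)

0

B against each rival (11 voters):
B vs A: 2 for B, 9 for A — A by 9–2.
B vs C: C, 11–0.
B vs F: 1+3 = 4 for B, 7 for F — F by 7–4.
B beats no one; loses to A, C, F — 0 pairwise wins.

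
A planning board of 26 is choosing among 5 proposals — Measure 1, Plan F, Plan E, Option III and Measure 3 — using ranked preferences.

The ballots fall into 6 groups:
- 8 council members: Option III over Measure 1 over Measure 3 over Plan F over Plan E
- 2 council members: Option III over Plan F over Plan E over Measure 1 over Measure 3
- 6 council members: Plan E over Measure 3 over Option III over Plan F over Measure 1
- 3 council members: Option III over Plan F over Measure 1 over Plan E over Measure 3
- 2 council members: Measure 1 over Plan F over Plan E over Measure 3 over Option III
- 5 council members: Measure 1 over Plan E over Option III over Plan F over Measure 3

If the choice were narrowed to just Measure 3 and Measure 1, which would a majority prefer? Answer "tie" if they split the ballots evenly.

Ballots ranking Measure 3 above Measure 1: 6.
Ballots ranking Measure 1 above Measure 3: 26 − 6 = 20.
Measure 1 wins the head-to-head 20–6.

Measure 1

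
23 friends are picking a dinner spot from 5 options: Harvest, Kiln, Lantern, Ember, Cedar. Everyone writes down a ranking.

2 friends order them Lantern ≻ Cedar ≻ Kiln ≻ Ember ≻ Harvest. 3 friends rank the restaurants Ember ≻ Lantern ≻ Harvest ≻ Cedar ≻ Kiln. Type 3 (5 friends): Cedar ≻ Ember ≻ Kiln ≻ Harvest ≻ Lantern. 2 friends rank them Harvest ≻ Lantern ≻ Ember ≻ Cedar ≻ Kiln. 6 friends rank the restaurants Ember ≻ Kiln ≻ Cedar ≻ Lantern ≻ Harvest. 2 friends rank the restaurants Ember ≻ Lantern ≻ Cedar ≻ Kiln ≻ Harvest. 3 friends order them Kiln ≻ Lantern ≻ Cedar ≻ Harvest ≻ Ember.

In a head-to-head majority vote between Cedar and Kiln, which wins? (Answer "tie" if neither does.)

Ballots ranking Cedar above Kiln: 2 + 3 + 5 + 2 + 2 = 14.
Ballots ranking Kiln above Cedar: 23 − 14 = 9.
Cedar wins the head-to-head 14–9.

Cedar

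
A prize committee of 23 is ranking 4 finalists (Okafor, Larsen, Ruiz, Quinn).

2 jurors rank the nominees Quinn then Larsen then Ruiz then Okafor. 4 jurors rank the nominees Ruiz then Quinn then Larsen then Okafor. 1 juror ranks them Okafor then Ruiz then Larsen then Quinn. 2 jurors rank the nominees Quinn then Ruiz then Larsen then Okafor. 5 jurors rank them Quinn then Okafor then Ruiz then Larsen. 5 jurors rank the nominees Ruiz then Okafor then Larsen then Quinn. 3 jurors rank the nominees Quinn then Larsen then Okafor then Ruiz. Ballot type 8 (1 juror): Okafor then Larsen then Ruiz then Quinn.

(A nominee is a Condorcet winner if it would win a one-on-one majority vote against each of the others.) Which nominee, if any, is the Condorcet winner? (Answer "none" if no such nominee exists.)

Quinn

Pairwise majorities:
Okafor vs Larsen: Okafor wins 12–11.
Okafor vs Ruiz: Ruiz, 13–10.
Okafor vs Quinn: Quinn, 16–7.
Larsen vs Ruiz: Ruiz wins 17–6.
Larsen vs Quinn: Quinn, 16–7.
Ruiz vs Quinn: Quinn, 12–11.
Only Quinn has no losses; Quinn is the Condorcet winner.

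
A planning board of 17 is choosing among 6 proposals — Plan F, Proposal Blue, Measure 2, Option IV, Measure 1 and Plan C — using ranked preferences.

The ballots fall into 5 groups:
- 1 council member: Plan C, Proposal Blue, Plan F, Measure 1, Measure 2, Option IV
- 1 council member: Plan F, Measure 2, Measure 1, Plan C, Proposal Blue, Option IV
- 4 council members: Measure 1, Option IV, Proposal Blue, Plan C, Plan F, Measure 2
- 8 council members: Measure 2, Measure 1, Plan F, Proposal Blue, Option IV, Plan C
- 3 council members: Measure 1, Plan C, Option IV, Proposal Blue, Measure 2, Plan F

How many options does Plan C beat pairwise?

Plan C against each rival (17 council members):
Plan C vs Plan F: Plan F, 9–8.
Plan C–Proposal Blue: Proposal Blue 12–5.
Plan C vs Measure 2: 8 to 9, Measure 2.
Plan C–Option IV: Option IV 12–5.
Plan C vs Measure 1: 1 for Plan C, 16 for Measure 1 — Measure 1 by 16–1.
Plan C beats no one; loses to Plan F, Proposal Blue, Measure 2, Option IV, Measure 1 — 0 pairwise wins.

0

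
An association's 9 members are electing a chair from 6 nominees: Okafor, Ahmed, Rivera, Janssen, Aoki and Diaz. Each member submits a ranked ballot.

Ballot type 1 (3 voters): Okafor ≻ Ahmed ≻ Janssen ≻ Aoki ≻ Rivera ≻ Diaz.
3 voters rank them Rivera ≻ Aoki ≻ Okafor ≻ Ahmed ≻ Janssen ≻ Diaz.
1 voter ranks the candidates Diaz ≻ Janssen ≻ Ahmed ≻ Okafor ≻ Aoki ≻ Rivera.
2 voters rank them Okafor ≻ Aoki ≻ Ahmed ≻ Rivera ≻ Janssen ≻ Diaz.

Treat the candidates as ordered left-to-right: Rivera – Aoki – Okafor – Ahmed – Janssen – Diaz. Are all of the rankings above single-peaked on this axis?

yes

Axis positions: Rivera=1, Aoki=2, Okafor=3, Ahmed=4, Janssen=5, Diaz=6.
Ballot type 1 (peak Okafor at position 3): ranking walks positions 3-4-5-2-1-6, expanding outward from the peak — single-peaked.
Ballot type 2 (peak Rivera at position 1): ranking walks positions 1-2-3-4-5-6, expanding outward from the peak — single-peaked.
Ballot type 3 (peak Diaz at position 6): ranking walks positions 6-5-4-3-2-1, expanding outward from the peak — single-peaked.
Ballot type 4 (peak Okafor at position 3): ranking walks positions 3-2-4-1-5-6, expanding outward from the peak — single-peaked.
Every ranking is single-peaked on this axis.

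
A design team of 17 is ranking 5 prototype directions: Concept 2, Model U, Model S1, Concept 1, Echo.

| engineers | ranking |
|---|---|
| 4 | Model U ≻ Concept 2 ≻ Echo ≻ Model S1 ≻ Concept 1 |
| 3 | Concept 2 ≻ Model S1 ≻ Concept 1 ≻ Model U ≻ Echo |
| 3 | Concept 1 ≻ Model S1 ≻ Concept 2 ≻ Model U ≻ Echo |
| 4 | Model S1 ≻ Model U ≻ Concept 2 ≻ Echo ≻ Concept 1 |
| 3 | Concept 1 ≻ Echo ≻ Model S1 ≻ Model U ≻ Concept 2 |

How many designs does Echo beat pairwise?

Echo against each rival (17 engineers):
Echo vs Concept 2: 3 to 14, Concept 2.
Echo vs Model U: 3 to 14, Model U.
Echo vs Model S1: Model S1 wins 10–7.
Echo vs Concept 1: Concept 1 wins 9–8.
Echo beats no one; loses to Concept 2, Model U, Model S1, Concept 1 — 0 pairwise wins.

0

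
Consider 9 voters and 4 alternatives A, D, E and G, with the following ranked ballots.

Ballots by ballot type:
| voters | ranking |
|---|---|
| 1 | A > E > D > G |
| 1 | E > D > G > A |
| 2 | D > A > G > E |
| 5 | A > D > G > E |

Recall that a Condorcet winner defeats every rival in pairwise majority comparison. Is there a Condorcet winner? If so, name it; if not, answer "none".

Pairwise majorities:
A vs D: A, 6–3.
A vs E: A wins 8–1.
A vs G: A wins 8–1.
D vs E: D, 7–2.
D vs G: D wins 9–0.
E vs G: G, 7–2.
A wins every pairwise contest, so A is the Condorcet winner.

A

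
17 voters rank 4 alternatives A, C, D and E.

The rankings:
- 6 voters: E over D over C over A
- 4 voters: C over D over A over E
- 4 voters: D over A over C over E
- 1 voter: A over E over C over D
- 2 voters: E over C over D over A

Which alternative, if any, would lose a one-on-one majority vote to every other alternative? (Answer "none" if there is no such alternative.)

none

Pairwise majorities:
A vs C: C, 12–5.
A vs D: A preferred on 1 ballot; D wins 16–1.
A–E: A 9–8.
C vs D: D wins 10–7.
C vs E: C preferred on 4+4 = 8 ballots; E wins 9–8.
D vs E: 8 to 9, E.
No alternative is winless: A beats E; C beats A; D beats A; E beats C. There is no Condorcet loser.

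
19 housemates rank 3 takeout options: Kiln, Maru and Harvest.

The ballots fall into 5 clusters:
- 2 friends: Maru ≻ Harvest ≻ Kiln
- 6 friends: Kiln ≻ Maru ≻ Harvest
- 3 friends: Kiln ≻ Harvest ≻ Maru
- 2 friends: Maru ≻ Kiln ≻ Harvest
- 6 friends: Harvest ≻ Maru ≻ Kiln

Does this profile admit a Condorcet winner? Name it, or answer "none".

Maru

Check each pair by majority over 19 ballots:
Kiln vs Maru: Kiln preferred on 6+3 = 9 ballots; Maru wins 10–9.
Kiln vs Harvest: Kiln is ranked higher on 6+3+2 = 11 ballots, Harvest on 8. Kiln wins 11–8.
Maru vs Harvest: 2+6+2 = 10 for Maru, 9 for Harvest — Maru by 10–9.
Maru wins every pairwise contest, so Maru is the Condorcet winner.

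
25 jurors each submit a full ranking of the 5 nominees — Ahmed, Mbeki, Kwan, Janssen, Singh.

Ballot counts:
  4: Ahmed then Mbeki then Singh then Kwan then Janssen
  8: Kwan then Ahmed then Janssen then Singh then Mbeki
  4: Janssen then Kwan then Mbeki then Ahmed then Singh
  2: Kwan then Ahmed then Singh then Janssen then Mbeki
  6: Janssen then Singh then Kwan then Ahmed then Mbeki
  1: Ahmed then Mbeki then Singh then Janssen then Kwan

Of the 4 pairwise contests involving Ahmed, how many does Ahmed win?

3

Ahmed against each rival (25 jurors):
Ahmed vs Mbeki: Ahmed is ranked higher on 4+8+2+6+1 = 21 ballots, Mbeki on 4. Ahmed wins 21–4.
Ahmed vs Kwan: 4+1 = 5 for Ahmed, 20 for Kwan — Kwan by 20–5.
Ahmed vs Janssen: 4+8+2+1 = 15 for Ahmed, 10 for Janssen — Ahmed by 15–10.
Ahmed vs Singh: 4+8+4+2+1 = 19 for Ahmed, 6 for Singh — Ahmed by 19–6.
Ahmed beats Mbeki, Janssen, Singh; loses to Kwan — 3 pairwise wins.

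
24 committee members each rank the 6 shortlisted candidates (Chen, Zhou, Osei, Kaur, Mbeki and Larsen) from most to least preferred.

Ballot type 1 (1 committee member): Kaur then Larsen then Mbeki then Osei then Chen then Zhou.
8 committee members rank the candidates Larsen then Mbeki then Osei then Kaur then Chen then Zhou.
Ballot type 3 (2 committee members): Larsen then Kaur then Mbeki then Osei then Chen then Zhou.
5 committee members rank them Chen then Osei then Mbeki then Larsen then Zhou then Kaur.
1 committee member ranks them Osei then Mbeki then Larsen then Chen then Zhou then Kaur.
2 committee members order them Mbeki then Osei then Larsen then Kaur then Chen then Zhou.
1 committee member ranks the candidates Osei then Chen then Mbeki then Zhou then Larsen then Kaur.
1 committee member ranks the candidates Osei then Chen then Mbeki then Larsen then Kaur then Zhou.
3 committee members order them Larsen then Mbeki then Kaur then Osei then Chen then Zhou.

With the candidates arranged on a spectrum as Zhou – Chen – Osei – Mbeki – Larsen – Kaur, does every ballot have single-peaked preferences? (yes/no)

Axis positions: Zhou=1, Chen=2, Osei=3, Mbeki=4, Larsen=5, Kaur=6.
Ballot type 1 (peak Kaur at position 6): ranking walks positions 6-5-4-3-2-1, expanding outward from the peak — single-peaked.
Ballot type 2 (peak Larsen at position 5): ranking walks positions 5-4-3-6-2-1, expanding outward from the peak — single-peaked.
Ballot type 3 (peak Larsen at position 5): ranking walks positions 5-6-4-3-2-1, expanding outward from the peak — single-peaked.
Ballot type 4 (peak Chen at position 2): ranking walks positions 2-3-4-5-1-6, expanding outward from the peak — single-peaked.
Ballot type 5 (peak Osei at position 3): ranking walks positions 3-4-5-2-1-6, expanding outward from the peak — single-peaked.
Ballot type 6 (peak Mbeki at position 4): ranking walks positions 4-3-5-6-2-1, expanding outward from the peak — single-peaked.
Ballot type 7 (peak Osei at position 3): ranking walks positions 3-2-4-1-5-6, expanding outward from the peak — single-peaked.
Ballot type 8 (peak Osei at position 3): ranking walks positions 3-2-4-5-6-1, expanding outward from the peak — single-peaked.
Ballot type 9 (peak Larsen at position 5): ranking walks positions 5-4-6-3-2-1, expanding outward from the peak — single-peaked.
Every ranking is single-peaked on this axis.

yes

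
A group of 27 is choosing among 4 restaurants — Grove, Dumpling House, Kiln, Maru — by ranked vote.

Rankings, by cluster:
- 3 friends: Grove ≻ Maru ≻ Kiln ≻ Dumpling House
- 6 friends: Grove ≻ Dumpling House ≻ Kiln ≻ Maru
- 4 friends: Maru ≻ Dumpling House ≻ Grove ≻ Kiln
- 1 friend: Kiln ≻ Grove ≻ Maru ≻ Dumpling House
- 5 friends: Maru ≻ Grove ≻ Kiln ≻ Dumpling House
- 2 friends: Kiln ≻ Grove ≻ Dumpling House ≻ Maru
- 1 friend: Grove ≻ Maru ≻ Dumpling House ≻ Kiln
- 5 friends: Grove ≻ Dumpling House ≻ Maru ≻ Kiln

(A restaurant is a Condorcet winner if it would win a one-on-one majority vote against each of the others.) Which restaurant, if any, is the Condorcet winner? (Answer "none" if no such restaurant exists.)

Check each pair by majority over 27 ballots:
Grove–Dumpling House: Grove 23–4.
Grove vs Kiln: Grove, 24–3.
Grove vs Maru: Grove wins 18–9.
Dumpling House–Kiln: Dumpling House 16–11.
Dumpling House–Maru: Maru 14–13.
Kiln–Maru: Maru 18–9.
Grove wins every pairwise contest, so Grove is the Condorcet winner.

Grove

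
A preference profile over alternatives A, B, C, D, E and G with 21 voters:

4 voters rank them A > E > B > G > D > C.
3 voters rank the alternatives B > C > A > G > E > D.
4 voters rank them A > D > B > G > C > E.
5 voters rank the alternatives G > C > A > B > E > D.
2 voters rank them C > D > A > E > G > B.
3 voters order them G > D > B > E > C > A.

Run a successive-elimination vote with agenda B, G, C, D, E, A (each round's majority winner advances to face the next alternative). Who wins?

A

Round 1: B vs G — 11–10, B advances.
Round 2: B vs C — 14–7, B advances.
Round 3: B vs D — 12–9, B advances.
Round 4: B vs E — 15–6, B advances.
Round 5: B vs A — 6–15, A advances.
The agenda winner is A.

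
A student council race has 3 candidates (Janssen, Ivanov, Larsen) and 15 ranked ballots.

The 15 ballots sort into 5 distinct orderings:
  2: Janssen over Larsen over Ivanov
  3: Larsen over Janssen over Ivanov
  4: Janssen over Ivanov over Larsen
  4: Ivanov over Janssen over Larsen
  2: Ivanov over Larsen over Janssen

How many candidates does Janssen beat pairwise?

2

Janssen against each rival (15 voters):
Janssen vs Ivanov: Janssen is ranked higher on 2+3+4 = 9 ballots, Ivanov on 6. Janssen wins 9–6.
Janssen vs Larsen: Janssen wins 10–5.
Janssen beats Ivanov, Larsen — 2 pairwise wins.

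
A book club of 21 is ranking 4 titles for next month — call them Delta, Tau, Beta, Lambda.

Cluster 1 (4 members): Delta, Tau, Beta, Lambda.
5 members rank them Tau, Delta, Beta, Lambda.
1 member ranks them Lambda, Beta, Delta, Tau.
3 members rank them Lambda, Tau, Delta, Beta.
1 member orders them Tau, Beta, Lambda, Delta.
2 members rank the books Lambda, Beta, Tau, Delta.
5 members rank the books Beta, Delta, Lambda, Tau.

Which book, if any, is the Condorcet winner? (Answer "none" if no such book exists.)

Pairwise majorities:
Delta vs Tau: Delta is ranked higher on 4+1+5 = 10 ballots, Tau on 11. Tau wins 11–10.
Delta vs Beta: Delta preferred on 4+5+3 = 12 ballots; Delta wins 12–9.
Delta vs Lambda: 4+5+5 = 14 for Delta, 7 for Lambda — Delta by 14–7.
Tau vs Beta: Tau is ranked higher on 4+5+3+1 = 13 ballots, Beta on 8. Tau wins 13–8.
Tau vs Lambda: Tau is ranked higher on 4+5+1 = 10 ballots, Lambda on 11. Lambda wins 11–10.
Beta vs Lambda: Beta is ranked higher on 4+5+1+5 = 15 ballots, Lambda on 6. Beta wins 15–6.
No book is unbeaten: Delta loses to Tau; Tau loses to Lambda; Beta loses to Delta; Lambda loses to Delta. In particular Delta > Lambda > Tau > Delta is a majority cycle — no Condorcet winner exists.

none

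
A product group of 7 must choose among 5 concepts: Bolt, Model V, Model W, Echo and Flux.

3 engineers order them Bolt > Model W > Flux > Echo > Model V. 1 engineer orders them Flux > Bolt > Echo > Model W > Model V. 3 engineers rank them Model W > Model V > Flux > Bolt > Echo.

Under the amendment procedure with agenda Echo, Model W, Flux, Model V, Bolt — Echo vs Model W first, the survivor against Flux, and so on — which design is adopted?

Round 1: Echo vs Model W — 1–6, Model W advances.
Round 2: Model W vs Flux — 6–1, Model W advances.
Round 3: Model W vs Model V — 7–0, Model W advances.
Round 4: Model W vs Bolt — 3–4, Bolt advances.
Bolt survives the agenda.

Bolt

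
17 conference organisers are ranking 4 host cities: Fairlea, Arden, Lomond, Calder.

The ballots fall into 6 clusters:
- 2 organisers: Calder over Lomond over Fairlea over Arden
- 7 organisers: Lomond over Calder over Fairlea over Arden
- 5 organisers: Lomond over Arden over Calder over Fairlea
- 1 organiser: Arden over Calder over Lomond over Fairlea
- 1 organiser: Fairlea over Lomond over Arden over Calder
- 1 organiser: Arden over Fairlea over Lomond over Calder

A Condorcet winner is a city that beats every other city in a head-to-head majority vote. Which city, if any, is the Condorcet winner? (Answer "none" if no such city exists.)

Check each pair by majority over 17 ballots:
Fairlea–Arden: Fairlea 10–7.
Fairlea vs Lomond: Lomond, 15–2.
Fairlea–Calder: Calder 15–2.
Arden vs Lomond: Lomond, 15–2.
Arden–Calder: Calder 9–8.
Lomond–Calder: Lomond 14–3.
Lomond beats each of Fairlea, Arden, Calder — Lomond is the Condorcet winner.

Lomond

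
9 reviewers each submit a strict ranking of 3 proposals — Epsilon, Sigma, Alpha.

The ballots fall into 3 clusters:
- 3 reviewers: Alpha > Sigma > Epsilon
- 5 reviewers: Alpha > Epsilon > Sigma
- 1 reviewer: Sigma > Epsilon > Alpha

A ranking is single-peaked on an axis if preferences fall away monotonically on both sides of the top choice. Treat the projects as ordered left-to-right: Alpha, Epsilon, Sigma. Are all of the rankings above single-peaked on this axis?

Axis positions: Alpha=1, Epsilon=2, Sigma=3.
Cluster 1: ranking walks positions 1-3-2; Sigma is ranked above Epsilon even though Epsilon lies between Sigma and the peak Alpha on the axis — preferences dip and rise again. Not single-peaked.
Cluster 2 (peak Alpha at position 1): ranking walks positions 1-2-3, expanding outward from the peak — single-peaked.
Cluster 3 (peak Sigma at position 3): ranking walks positions 3-2-1, expanding outward from the peak — single-peaked.
Cluster 1 violates single-peakedness, so the profile is not single-peaked on this axis.

no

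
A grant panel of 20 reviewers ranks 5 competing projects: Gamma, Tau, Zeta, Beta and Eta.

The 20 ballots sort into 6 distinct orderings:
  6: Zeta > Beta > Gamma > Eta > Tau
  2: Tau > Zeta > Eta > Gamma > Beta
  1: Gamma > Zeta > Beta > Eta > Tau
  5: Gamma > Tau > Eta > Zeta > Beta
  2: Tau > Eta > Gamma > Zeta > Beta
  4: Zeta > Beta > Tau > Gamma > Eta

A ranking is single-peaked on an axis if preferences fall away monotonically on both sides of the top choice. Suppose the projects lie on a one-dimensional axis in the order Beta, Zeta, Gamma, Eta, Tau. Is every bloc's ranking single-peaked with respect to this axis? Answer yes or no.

Axis positions: Beta=1, Zeta=2, Gamma=3, Eta=4, Tau=5.
Bloc 1 (peak Zeta at position 2): ranking walks positions 2-1-3-4-5, expanding outward from the peak — single-peaked.
Bloc 2: ranking walks positions 5-2-4-3-1; Zeta is ranked above Eta even though Eta lies between Zeta and the peak Tau on the axis — preferences dip and rise again. Not single-peaked.
Bloc 3 (peak Gamma at position 3): ranking walks positions 3-2-1-4-5, expanding outward from the peak — single-peaked.
Bloc 4: ranking walks positions 3-5-4-2-1; Tau is ranked above Eta even though Eta lies between Tau and the peak Gamma on the axis — preferences dip and rise again. Not single-peaked.
Bloc 5 (peak Tau at position 5): ranking walks positions 5-4-3-2-1, expanding outward from the peak — single-peaked.
Bloc 6: ranking walks positions 2-1-5-3-4; Tau is ranked above Gamma even though Gamma lies between Tau and the peak Zeta on the axis — preferences dip and rise again. Not single-peaked.
Bloc 2 violates single-peakedness, so the profile is not single-peaked on this axis.

no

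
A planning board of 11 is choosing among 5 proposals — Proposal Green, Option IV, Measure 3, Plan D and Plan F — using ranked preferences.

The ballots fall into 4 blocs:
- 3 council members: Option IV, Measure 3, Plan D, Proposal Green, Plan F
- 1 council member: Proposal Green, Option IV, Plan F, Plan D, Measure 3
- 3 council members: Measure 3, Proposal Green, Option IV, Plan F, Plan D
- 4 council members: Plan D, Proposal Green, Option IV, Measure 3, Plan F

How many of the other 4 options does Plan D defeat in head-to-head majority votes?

Plan D against each rival (11 council members):
Plan D vs Proposal Green: Plan D, 7–4.
Plan D vs Option IV: Plan D preferred on 4 ballots; Option IV wins 7–4.
Plan D vs Measure 3: 1+4 = 5 for Plan D, 6 for Measure 3 — Measure 3 by 6–5.
Plan D vs Plan F: Plan D is ranked higher on 3+4 = 7 ballots, Plan F on 4. Plan D wins 7–4.
Plan D beats Proposal Green, Plan F; loses to Option IV, Measure 3 — 2 pairwise wins.

2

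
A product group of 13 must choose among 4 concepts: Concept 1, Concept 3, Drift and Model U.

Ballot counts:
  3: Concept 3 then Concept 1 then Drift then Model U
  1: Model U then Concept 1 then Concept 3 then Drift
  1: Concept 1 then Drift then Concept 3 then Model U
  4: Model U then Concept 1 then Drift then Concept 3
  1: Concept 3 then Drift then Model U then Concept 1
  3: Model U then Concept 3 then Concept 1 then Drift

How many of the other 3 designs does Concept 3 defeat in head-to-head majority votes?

2

Concept 3 against each rival (13 engineers):
Concept 3–Concept 1: Concept 3 7–6.
Concept 3–Drift: Concept 3 8–5.
Concept 3 vs Model U: Model U wins 8–5.
Concept 3 beats Concept 1, Drift; loses to Model U — 2 pairwise wins.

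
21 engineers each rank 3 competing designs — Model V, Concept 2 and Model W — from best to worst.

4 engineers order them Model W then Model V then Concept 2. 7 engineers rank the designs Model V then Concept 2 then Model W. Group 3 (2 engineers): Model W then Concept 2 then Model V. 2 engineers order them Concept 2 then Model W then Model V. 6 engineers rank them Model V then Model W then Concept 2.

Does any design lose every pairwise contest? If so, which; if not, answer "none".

Concept 2

Pairwise majorities:
Model V–Concept 2: Model V 17–4.
Model V vs Model W: 13 to 8, Model V.
Concept 2 vs Model W: Model W wins 12–9.
Concept 2 is beaten in every head-to-head and is the Condorcet loser.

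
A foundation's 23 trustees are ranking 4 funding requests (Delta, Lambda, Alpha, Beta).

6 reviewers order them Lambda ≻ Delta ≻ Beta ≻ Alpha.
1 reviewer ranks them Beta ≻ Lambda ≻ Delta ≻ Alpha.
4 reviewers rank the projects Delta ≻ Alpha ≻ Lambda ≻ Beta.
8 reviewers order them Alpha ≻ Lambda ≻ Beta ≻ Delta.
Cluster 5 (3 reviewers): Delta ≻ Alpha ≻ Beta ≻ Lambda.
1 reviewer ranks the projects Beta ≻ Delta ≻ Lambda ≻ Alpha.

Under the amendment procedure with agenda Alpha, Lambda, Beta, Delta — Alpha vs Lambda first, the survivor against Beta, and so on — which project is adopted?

Round 1: Alpha vs Lambda — 15–8, Alpha advances.
Round 2: Alpha vs Beta — 15–8, Alpha advances.
Round 3: Alpha vs Delta — 8–15, Delta advances.
Delta survives the agenda.

Delta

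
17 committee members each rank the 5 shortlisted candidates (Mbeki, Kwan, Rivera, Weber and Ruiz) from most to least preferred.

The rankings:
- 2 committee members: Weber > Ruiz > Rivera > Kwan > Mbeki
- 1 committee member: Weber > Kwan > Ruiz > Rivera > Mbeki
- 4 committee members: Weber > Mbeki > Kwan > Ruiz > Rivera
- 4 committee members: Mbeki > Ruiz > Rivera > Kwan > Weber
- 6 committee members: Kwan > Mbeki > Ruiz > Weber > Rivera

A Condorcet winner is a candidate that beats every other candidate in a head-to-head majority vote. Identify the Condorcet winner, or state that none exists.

Kwan

Head-to-head results (17 committee members):
Mbeki–Kwan: Kwan 9–8.
Mbeki vs Rivera: Mbeki, 14–3.
Mbeki–Weber: Mbeki 10–7.
Mbeki vs Ruiz: Mbeki, 14–3.
Kwan–Rivera: Kwan 11–6.
Kwan vs Weber: Kwan wins 10–7.
Kwan–Ruiz: Kwan 11–6.
Rivera vs Weber: Weber wins 13–4.
Rivera vs Ruiz: Ruiz, 17–0.
Weber vs Ruiz: Ruiz wins 10–7.
Kwan wins every pairwise contest, so Kwan is the Condorcet winner.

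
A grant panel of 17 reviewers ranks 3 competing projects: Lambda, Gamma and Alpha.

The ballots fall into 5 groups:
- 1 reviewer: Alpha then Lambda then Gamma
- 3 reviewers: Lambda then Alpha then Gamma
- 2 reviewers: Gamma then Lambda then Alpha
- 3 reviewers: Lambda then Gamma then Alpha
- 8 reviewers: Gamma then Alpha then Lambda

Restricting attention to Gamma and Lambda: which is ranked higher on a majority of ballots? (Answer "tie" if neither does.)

Gamma

Ballots ranking Gamma above Lambda: 2 + 8 = 10.
Ballots ranking Lambda above Gamma: 17 − 10 = 7.
Gamma wins the head-to-head 10–7.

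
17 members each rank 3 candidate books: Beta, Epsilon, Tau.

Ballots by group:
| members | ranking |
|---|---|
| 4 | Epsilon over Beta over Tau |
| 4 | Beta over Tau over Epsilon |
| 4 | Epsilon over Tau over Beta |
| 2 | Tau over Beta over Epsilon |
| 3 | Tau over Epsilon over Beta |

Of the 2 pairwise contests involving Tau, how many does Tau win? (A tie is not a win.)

Tau against each rival (17 members):
Tau vs Beta: Tau, 9–8.
Tau vs Epsilon: 4+2+3 = 9 for Tau, 8 for Epsilon — Tau by 9–8.
Tau beats Beta, Epsilon — 2 pairwise wins.

2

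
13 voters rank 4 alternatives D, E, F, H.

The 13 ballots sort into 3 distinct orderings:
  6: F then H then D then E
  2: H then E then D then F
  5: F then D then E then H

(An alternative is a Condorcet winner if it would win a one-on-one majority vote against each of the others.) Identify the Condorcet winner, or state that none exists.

Pairwise majorities:
D vs E: D wins 11–2.
D vs F: F wins 11–2.
D vs H: H wins 8–5.
E vs F: F wins 11–2.
E–H: H 8–5.
F vs H: F, 11–2.
F wins every pairwise contest, so F is the Condorcet winner.

F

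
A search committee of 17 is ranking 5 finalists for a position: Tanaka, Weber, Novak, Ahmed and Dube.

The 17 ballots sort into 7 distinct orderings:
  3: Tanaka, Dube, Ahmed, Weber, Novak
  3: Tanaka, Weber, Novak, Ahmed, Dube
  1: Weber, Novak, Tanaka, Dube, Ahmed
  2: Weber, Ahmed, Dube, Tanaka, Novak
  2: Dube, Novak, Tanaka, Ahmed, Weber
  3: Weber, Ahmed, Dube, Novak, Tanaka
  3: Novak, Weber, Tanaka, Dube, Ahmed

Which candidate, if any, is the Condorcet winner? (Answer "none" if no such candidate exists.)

Head-to-head results (17 committee members):
Tanaka vs Weber: 8 to 9, Weber.
Tanaka vs Novak: Tanaka is ranked higher on 3+3+2 = 8 ballots, Novak on 9. Novak wins 9–8.
Tanaka vs Ahmed: Tanaka is ranked higher on 3+3+1+2+3 = 12 ballots, Ahmed on 5. Tanaka wins 12–5.
Tanaka vs Dube: Tanaka preferred on 3+3+1+3 = 10 ballots; Tanaka wins 10–7.
Weber vs Novak: Weber is ranked higher on 3+3+1+2+3 = 12 ballots, Novak on 5. Weber wins 12–5.
Weber vs Ahmed: Weber preferred on 3+1+2+3+3 = 12 ballots; Weber wins 12–5.
Weber vs Dube: 12 to 5, Weber.
Novak vs Ahmed: 9 to 8, Novak.
Novak vs Dube: Novak preferred on 3+1+3 = 7 ballots; Dube wins 10–7.
Ahmed vs Dube: 3+2+3 = 8 for Ahmed, 9 for Dube — Dube by 9–8.
Weber beats each of Tanaka, Novak, Ahmed, Dube — Weber is the Condorcet winner.

Weber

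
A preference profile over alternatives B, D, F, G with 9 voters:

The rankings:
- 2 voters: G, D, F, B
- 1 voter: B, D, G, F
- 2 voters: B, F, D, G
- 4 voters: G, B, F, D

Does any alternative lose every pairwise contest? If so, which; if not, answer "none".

Head-to-head results (9 voters):
B vs D: B wins 7–2.
B vs F: B, 7–2.
B vs G: 3 to 6, G.
D–F: F 6–3.
D vs G: G wins 6–3.
F vs G: F preferred on 2 ballots; G wins 7–2.
D loses to every other alternative — it is the Condorcet loser.

D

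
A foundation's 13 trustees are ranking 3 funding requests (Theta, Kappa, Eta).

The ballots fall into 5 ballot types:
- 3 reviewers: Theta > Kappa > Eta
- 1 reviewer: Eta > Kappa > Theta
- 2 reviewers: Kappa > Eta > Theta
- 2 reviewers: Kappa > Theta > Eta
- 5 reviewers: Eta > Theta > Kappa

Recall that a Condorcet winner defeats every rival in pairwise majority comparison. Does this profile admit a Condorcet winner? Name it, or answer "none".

none

Head-to-head results (13 reviewers):
Theta vs Kappa: Theta, 8–5.
Theta–Eta: Eta 8–5.
Kappa–Eta: Kappa 7–6.
No project is unbeaten: Theta loses to Eta; Kappa loses to Theta; Eta loses to Kappa. In particular Theta → Kappa → Eta → Theta is a majority cycle — no Condorcet winner exists.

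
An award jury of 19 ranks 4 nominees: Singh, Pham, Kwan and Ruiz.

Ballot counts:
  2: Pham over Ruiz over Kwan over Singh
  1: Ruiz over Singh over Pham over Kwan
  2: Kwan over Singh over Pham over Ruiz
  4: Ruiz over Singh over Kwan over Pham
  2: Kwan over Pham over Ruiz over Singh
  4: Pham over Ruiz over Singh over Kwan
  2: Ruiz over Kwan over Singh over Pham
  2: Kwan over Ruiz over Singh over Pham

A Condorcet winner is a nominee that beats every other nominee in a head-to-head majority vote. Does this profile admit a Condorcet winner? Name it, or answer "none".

Check each pair by majority over 19 ballots:
Singh vs Pham: 1+2+4+2+2 = 11 for Singh, 8 for Pham — Singh by 11–8.
Singh vs Kwan: Singh is ranked higher on 1+4+4 = 9 ballots, Kwan on 10. Kwan wins 10–9.
Singh vs Ruiz: 2 to 17, Ruiz.
Pham vs Kwan: 2+1+4 = 7 for Pham, 12 for Kwan — Kwan by 12–7.
Pham vs Ruiz: 10 to 9, Pham.
Kwan vs Ruiz: Kwan preferred on 2+2+2 = 6 ballots; Ruiz wins 13–6.
Every nominee loses at least once (Singh loses to Kwan; Pham loses to Singh; Kwan loses to Ruiz; Ruiz loses to Pham). The majority relation contains the cycle Singh > Pham > Ruiz > Singh, so there is no Condorcet winner.

none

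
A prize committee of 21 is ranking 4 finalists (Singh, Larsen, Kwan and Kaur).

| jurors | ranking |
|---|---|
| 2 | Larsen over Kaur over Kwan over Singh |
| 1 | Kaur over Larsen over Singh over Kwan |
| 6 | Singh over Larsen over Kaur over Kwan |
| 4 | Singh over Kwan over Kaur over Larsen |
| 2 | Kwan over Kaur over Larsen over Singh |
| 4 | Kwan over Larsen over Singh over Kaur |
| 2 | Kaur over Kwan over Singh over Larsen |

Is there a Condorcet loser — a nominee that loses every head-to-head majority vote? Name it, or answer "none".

Head-to-head results (21 jurors):
Singh vs Larsen: Singh wins 12–9.
Singh vs Kwan: Singh, 11–10.
Singh vs Kaur: Singh preferred on 6+4+4 = 14 ballots; Singh wins 14–7.
Larsen–Kwan: Kwan 12–9.
Larsen vs Kaur: Larsen, 12–9.
Kwan vs Kaur: Kwan is ranked higher on 4+2+4 = 10 ballots, Kaur on 11. Kaur wins 11–10.
No nominee is winless: Singh beats Larsen; Larsen beats Kaur; Kwan beats Larsen; Kaur beats Kwan. There is no Condorcet loser.

none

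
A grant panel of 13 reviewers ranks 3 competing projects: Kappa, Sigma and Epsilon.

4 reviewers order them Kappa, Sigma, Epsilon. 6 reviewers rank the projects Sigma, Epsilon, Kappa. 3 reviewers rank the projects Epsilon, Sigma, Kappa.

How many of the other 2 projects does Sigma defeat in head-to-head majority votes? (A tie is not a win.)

2

Sigma against each rival (13 reviewers):
Sigma vs Kappa: Sigma wins 9–4.
Sigma vs Epsilon: Sigma wins 10–3.
Sigma beats Kappa, Epsilon — 2 pairwise wins.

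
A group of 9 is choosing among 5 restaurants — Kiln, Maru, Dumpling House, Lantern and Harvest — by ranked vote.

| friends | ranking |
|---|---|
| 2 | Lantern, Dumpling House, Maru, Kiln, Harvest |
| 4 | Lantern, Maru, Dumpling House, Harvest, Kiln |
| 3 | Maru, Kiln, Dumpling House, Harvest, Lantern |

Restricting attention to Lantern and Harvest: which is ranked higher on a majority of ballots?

Ballots ranking Lantern above Harvest: 2 + 4 = 6.
Ballots ranking Harvest above Lantern: 9 − 6 = 3.
Lantern wins the head-to-head 6–3.

Lantern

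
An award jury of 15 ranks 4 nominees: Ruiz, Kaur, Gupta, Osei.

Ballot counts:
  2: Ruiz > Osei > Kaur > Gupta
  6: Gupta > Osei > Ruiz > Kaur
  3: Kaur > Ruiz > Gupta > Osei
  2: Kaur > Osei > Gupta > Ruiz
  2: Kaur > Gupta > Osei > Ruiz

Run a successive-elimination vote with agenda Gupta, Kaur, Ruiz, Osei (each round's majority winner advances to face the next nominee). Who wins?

Round 1: Gupta vs Kaur — 6–9, Kaur advances.
Round 2: Kaur vs Ruiz — 7–8, Ruiz advances.
Round 3: Ruiz vs Osei — 5–10, Osei advances.
The agenda winner is Osei.

Osei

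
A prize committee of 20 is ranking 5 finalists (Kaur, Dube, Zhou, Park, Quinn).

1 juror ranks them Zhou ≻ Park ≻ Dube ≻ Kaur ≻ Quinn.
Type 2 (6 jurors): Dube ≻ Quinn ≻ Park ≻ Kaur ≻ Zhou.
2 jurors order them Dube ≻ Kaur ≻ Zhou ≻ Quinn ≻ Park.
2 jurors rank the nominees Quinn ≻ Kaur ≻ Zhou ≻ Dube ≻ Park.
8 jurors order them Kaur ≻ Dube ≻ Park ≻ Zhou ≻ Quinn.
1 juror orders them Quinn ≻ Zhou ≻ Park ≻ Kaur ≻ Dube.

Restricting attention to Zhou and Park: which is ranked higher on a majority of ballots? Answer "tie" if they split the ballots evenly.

Ballots ranking Zhou above Park: 1 + 2 + 2 + 1 = 6.
Ballots ranking Park above Zhou: 20 − 6 = 14.
Park wins the head-to-head 14–6.

Park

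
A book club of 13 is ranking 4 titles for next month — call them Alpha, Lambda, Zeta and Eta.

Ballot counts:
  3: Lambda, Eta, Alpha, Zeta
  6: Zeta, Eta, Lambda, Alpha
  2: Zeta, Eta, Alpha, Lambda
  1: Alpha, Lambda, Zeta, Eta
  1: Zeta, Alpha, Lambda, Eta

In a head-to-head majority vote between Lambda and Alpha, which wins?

Lambda

Ballots ranking Lambda above Alpha: 3 + 6 = 9.
Ballots ranking Alpha above Lambda: 13 − 9 = 4.
Lambda wins the head-to-head 9–4.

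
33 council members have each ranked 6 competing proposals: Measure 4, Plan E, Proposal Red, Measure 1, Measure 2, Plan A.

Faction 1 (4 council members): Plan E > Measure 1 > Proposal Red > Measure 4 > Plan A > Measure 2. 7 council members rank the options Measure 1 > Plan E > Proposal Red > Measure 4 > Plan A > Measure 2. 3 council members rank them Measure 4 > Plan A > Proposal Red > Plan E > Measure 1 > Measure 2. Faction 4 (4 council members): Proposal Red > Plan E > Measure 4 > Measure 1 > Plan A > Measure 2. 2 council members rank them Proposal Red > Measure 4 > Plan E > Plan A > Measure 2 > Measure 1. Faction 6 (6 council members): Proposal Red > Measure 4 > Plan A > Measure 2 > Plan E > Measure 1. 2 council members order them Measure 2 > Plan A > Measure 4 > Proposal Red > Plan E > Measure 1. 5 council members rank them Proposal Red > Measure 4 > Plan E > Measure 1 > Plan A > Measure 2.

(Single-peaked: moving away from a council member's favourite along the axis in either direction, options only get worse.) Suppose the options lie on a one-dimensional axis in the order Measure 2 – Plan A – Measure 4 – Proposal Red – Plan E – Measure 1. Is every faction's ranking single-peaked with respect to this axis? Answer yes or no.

yes

Axis positions: Measure 2=1, Plan A=2, Measure 4=3, Proposal Red=4, Plan E=5, Measure 1=6.
Faction 1 (peak Plan E at position 5): ranking walks positions 5-6-4-3-2-1, expanding outward from the peak — single-peaked.
Faction 2 (peak Measure 1 at position 6): ranking walks positions 6-5-4-3-2-1, expanding outward from the peak — single-peaked.
Faction 3 (peak Measure 4 at position 3): ranking walks positions 3-2-4-5-6-1, expanding outward from the peak — single-peaked.
Faction 4 (peak Proposal Red at position 4): ranking walks positions 4-5-3-6-2-1, expanding outward from the peak — single-peaked.
Faction 5 (peak Proposal Red at position 4): ranking walks positions 4-3-5-2-1-6, expanding outward from the peak — single-peaked.
Faction 6 (peak Proposal Red at position 4): ranking walks positions 4-3-2-1-5-6, expanding outward from the peak — single-peaked.
Faction 7 (peak Measure 2 at position 1): ranking walks positions 1-2-3-4-5-6, expanding outward from the peak — single-peaked.
Faction 8 (peak Proposal Red at position 4): ranking walks positions 4-3-5-6-2-1, expanding outward from the peak — single-peaked.
Every ranking is single-peaked on this axis.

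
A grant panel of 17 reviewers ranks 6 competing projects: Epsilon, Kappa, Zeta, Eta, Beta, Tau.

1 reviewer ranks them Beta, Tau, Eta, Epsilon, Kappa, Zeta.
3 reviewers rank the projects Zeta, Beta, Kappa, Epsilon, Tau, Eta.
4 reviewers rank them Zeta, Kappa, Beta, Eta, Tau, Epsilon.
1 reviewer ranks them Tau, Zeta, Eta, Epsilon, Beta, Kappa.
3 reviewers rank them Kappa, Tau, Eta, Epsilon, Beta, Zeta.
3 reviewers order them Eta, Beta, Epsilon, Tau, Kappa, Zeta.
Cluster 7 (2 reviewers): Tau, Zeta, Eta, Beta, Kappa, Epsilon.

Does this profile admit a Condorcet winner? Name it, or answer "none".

Check each pair by majority over 17 ballots:
Epsilon vs Kappa: Epsilon is ranked higher on 1+1+3 = 5 ballots, Kappa on 12. Kappa wins 12–5.
Epsilon vs Zeta: Zeta, 10–7.
Epsilon vs Eta: Epsilon is ranked higher on 3 ballots, Eta on 14. Eta wins 14–3.
Epsilon vs Beta: Beta, 13–4.
Epsilon vs Tau: 3+3 = 6 for Epsilon, 11 for Tau — Tau by 11–6.
Kappa vs Zeta: 1+3+3 = 7 for Kappa, 10 for Zeta — Zeta by 10–7.
Kappa vs Eta: Kappa, 10–7.
Kappa vs Beta: Beta, 10–7.
Kappa–Tau: Kappa 10–7.
Zeta vs Eta: 3+4+1+2 = 10 for Zeta, 7 for Eta — Zeta by 10–7.
Zeta vs Beta: Zeta is ranked higher on 3+4+1+2 = 10 ballots, Beta on 7. Zeta wins 10–7.
Zeta vs Tau: Zeta preferred on 3+4 = 7 ballots; Tau wins 10–7.
Eta–Beta: Eta 9–8.
Eta vs Tau: 4+3 = 7 for Eta, 10 for Tau — Tau by 10–7.
Beta vs Tau: 11 to 6, Beta.
Each project drops at least one matchup (Epsilon loses to Kappa; Kappa loses to Zeta; Zeta loses to Tau; Eta loses to Kappa; Beta loses to Zeta; Tau loses to Kappa); the cycle Kappa → Eta → Beta → Kappa rules out a Condorcet winner.

none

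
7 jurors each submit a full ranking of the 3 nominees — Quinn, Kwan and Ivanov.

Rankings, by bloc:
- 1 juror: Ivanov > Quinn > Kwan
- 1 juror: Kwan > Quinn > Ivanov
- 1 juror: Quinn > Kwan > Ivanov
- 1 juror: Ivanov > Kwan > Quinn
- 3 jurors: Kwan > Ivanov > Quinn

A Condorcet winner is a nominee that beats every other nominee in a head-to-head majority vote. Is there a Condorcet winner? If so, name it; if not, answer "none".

Kwan

Check each pair by majority over 7 ballots:
Quinn vs Kwan: Kwan wins 5–2.
Quinn vs Ivanov: Ivanov, 5–2.
Kwan–Ivanov: Kwan 5–2.
Kwan defeats every rival head-to-head and is the Condorcet winner.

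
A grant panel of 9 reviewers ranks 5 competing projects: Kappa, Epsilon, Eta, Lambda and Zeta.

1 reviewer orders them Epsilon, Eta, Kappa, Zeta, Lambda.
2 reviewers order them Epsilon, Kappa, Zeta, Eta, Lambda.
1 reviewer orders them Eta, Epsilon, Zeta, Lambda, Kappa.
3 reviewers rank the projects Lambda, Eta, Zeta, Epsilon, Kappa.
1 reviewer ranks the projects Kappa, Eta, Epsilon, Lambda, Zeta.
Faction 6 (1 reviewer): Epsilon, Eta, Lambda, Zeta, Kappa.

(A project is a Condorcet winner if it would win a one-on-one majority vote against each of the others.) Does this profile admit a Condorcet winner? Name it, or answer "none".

Eta

Head-to-head results (9 reviewers):
Kappa vs Epsilon: Kappa preferred on 1 ballot; Epsilon wins 8–1.
Kappa–Eta: Eta 6–3.
Kappa–Lambda: Lambda 5–4.
Kappa vs Zeta: Zeta, 5–4.
Epsilon vs Eta: Eta, 5–4.
Epsilon vs Lambda: 1+2+1+1+1 = 6 for Epsilon, 3 for Lambda — Epsilon by 6–3.
Epsilon–Zeta: Epsilon 6–3.
Eta–Lambda: Eta 6–3.
Eta vs Zeta: Eta is ranked higher on 1+1+3+1+1 = 7 ballots, Zeta on 2. Eta wins 7–2.
Lambda vs Zeta: Lambda, 5–4.
Eta wins every pairwise contest, so Eta is the Condorcet winner.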